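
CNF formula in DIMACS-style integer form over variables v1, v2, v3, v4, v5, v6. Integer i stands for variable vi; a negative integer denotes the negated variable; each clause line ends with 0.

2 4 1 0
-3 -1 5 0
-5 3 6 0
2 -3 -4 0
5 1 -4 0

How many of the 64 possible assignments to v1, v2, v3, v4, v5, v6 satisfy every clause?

Split on v1, then v3.
  v1=1, v3=1: v6 free; 3 ways for (v2,v4,v5) × 2^1 = 6.
  v1=1, v3=0: v2, v4 free; 3 ways for (v5,v6) × 2^2 = 12.
  v1=0, v3=1: v6 free; 3 ways for (v2,v4,v5) × 2^1 = 6.
  v1=0, v3=0: 5 of the 16 assignments to (v2,v4,v5,v6) work.
Total: 6 + 12 + 6 + 5 = 29.

29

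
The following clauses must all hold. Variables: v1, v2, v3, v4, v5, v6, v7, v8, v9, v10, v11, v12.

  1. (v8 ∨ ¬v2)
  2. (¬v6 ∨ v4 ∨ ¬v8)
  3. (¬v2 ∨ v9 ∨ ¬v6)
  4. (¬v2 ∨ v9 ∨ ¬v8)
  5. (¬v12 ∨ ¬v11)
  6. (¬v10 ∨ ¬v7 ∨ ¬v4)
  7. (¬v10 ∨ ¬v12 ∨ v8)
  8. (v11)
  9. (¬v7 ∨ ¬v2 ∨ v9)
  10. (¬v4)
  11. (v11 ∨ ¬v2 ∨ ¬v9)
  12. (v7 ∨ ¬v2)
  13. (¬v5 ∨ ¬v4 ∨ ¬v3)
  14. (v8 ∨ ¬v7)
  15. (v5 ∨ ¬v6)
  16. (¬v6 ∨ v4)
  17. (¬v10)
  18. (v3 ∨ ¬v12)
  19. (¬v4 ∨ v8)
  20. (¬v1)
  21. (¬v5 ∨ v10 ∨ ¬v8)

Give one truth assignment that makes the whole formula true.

v1=False, v2=True, v3=False, v4=False, v5=False, v6=False, v7=True, v8=True, v9=True, v10=False, v11=True, v12=False

Check each clause:
  1. (v8 ∨ ¬v2) — v8 is true.
  2. (v4 ∨ ¬v6 ∨ ¬v8) — ¬v6 is true.
  3. (¬v2 ∨ ¬v6 ∨ v9) — v9 is true.
  4. (v9 ∨ ¬v8 ∨ ¬v2) — v9 is true.
  5. (¬v12 ∨ ¬v11) — ¬v12 is true.
  6. (¬v7 ∨ ¬v4 ∨ ¬v10) — ¬v4 is true.
  7. (¬v12 ∨ ¬v10 ∨ v8) — v8 is true.
  8. (v11) — v11 is true.
  9. (¬v7 ∨ ¬v2 ∨ v9) — v9 is true.
  10. (¬v4) — ¬v4 is true.
  11. (¬v9 ∨ ¬v2 ∨ v11) — v11 is true.
  12. (¬v2 ∨ v7) — v7 is true.
  13. (¬v5 ∨ ¬v4 ∨ ¬v3) — ¬v5 is true.
  14. (v8 ∨ ¬v7) — v8 is true.
  15. (¬v6 ∨ v5) — ¬v6 is true.
  16. (v4 ∨ ¬v6) — ¬v6 is true.
  17. (¬v10) — ¬v10 is true.
  18. (v3 ∨ ¬v12) — ¬v12 is true.
  19. (v8 ∨ ¬v4) — v8 is true.
  20. (¬v1) — ¬v1 is true.
  21. (v10 ∨ ¬v5 ∨ ¬v8) — ¬v5 is true.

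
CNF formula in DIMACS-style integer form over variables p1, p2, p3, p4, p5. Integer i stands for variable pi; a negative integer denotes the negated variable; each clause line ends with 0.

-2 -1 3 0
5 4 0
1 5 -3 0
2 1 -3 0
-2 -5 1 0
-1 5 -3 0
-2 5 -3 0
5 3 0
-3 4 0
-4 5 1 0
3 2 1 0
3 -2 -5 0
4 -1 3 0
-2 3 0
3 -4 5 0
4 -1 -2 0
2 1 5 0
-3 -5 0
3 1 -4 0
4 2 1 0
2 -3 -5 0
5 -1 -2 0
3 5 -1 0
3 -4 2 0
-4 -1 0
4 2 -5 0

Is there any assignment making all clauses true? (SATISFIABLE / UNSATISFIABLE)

p3 = True:
  propagation gives p4=True, p5=False, p1=True; an empty clause results — contradiction.
p3 = False:
  propagation gives p5=True, p2=False, p1=True, p4=True; an empty clause results — contradiction.
Every branch closes, so no satisfying assignment exists.

UNSATISFIABLE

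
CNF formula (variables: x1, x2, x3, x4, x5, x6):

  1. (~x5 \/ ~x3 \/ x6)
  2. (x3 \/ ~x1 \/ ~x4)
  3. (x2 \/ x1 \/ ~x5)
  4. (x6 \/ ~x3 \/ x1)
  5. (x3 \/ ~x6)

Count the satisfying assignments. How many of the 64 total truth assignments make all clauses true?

28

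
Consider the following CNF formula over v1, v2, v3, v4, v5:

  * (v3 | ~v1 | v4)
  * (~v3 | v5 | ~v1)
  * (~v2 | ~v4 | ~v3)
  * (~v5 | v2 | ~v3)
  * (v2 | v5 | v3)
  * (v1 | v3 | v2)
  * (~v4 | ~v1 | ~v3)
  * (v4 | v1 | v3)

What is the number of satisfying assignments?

Case analysis on v3 and v1:
  v3=1, v1=1: remaining (v2,v4,v5) ∈ {(1,0,1)} — 1.
  v3=1, v1=0: remaining (v2,v4,v5) ∈ {(0,0,0); (0,1,0); (1,0,0); (1,0,1)} — 4.
  v3=0, v1=1: remaining (v2,v4,v5) ∈ {(0,1,1); (1,1,0); (1,1,1)} — 3.
  v3=0, v1=0: remaining (v2,v4,v5) ∈ {(1,1,0); (1,1,1)} — 2.
Total: 1 + 4 + 3 + 2 = 10.

10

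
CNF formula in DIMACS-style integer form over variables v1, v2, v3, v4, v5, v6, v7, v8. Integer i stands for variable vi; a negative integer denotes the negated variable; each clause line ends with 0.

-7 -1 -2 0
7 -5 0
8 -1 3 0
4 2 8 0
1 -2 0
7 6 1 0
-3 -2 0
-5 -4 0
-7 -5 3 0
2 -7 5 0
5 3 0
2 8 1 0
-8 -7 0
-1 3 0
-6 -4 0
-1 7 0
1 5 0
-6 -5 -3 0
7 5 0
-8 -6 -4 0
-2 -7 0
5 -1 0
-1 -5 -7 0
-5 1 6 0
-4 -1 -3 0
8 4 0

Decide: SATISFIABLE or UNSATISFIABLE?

UNSATISFIABLE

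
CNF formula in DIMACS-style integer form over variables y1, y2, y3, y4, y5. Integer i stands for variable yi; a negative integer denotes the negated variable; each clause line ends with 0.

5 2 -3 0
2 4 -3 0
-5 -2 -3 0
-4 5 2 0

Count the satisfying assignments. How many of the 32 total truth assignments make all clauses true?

Split on y2, then y3.
  y2=1, y3=1: remaining (y1,y4,y5) ∈ {(0,0,0); (0,1,0); (1,0,0); (1,1,0)} — 4.
  y2=1, y3=0: y1, y4, y5 free → 2^3 = 8.
  y2=0, y3=1: remaining (y1,y4,y5) ∈ {(0,1,1); (1,1,1)} — 2.
  y2=0, y3=0: y1 free; 3 ways for (y4,y5) × 2^1 = 6.
Total: 4 + 8 + 2 + 6 = 20.

20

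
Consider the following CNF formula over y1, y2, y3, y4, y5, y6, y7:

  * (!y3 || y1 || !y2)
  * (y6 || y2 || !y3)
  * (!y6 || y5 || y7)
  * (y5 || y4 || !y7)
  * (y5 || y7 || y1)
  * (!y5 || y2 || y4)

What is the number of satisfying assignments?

54

Case analysis on y5 and y2:
  y5=T, y2=T: y4, y6, y7 free; 3 ways for (y1,y3) × 2^3 = 24.
  y5=T, y2=F: y1, y7 free; 3 ways for (y3,y4,y6) × 2^2 = 12.
  y5=F, y2=T: 10 of the 32 assignments to (y1,y3,y4,y6,y7) work.
  y5=F, y2=F: 8 of the 32 assignments to (y1,y3,y4,y6,y7) work.
Total: 24 + 12 + 10 + 8 = 54.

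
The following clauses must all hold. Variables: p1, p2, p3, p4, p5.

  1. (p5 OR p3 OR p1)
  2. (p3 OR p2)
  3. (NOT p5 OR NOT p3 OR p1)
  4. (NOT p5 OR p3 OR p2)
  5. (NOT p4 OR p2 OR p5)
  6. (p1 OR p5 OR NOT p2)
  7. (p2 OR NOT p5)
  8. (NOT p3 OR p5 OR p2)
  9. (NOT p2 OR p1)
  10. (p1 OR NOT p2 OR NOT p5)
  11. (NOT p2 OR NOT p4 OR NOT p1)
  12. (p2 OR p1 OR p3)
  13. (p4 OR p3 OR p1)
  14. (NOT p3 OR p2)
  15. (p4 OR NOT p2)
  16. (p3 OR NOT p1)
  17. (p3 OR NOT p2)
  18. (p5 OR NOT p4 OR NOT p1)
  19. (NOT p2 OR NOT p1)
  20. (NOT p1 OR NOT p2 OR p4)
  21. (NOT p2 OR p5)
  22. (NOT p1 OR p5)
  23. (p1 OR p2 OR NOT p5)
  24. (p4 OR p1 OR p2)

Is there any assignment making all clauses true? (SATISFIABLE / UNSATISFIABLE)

UNSATISFIABLE

p2 = True:
  propagation gives p1=True; an empty clause results — contradiction.
p2 = False:
  propagation gives p3=True; an empty clause results — contradiction.
Every branch closes, so no satisfying assignment exists.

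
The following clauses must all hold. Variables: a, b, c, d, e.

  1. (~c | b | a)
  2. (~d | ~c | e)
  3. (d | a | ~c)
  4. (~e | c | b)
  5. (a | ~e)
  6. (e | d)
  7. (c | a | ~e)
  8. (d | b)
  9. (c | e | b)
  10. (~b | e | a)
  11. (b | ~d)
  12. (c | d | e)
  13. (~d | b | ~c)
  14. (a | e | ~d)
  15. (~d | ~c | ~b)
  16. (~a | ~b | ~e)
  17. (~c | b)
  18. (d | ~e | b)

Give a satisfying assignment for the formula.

Set a = True and propagate.
The remaining clauses are satisfied by b = True, c = False, d = True, e = False.
Every clause has at least one true literal under this assignment.

a=1, b=1, c=0, d=1, e=0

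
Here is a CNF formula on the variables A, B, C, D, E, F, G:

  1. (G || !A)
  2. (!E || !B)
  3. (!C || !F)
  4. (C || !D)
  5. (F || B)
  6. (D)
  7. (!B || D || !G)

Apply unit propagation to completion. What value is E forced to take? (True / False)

False

Unit clause (D) sets D = True.
(!D || C) with D = True leaves only C, so C = True.
(!F || !C) with C = True leaves only !F, so F = False.
(F || B) with F = False leaves only B, so B = True.
(!E || !B): since B = True, the clause reduces to (!E). E = False.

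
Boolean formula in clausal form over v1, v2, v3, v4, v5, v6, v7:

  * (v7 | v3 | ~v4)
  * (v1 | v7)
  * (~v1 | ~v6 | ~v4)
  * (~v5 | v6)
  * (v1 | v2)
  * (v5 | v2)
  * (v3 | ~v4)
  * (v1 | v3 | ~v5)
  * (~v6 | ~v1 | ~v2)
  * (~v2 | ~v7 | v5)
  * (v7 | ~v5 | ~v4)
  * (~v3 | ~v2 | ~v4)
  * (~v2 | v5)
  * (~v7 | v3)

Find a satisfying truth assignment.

v4 occurs only negated in the remaining clauses — set v4 = False.
Branch on v1: take v1 = True.
Set v2 = False and propagate.
  then v5 is forced to True.
  then v6 is forced to True.
For the remaining variables, v3 = True, v7 = True works.

v1=T, v2=F, v3=T, v4=F, v5=T, v6=T, v7=T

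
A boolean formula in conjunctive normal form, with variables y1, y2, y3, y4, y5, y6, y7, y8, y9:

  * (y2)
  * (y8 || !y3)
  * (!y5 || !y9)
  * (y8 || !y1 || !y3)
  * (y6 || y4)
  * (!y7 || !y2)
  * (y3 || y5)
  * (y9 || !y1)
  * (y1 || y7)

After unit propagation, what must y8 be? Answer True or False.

(y2) is a unit clause: y2 = True.
(!y7 || !y2) with y2 = True leaves only !y7, so y7 = False.
(y7 || y1): since y7 = False, the clause reduces to (y1). y1 = True.
(!y1 || y9) with y1 = True leaves only y9, so y9 = True.
(!y9 || !y5) with y9 = True leaves only !y5, so y5 = False.
From (y3 || y5) and y5 = False: y3 = True.
In (y8 || !y3), !y3 is now false; y8 must hold, so y8 = True.

True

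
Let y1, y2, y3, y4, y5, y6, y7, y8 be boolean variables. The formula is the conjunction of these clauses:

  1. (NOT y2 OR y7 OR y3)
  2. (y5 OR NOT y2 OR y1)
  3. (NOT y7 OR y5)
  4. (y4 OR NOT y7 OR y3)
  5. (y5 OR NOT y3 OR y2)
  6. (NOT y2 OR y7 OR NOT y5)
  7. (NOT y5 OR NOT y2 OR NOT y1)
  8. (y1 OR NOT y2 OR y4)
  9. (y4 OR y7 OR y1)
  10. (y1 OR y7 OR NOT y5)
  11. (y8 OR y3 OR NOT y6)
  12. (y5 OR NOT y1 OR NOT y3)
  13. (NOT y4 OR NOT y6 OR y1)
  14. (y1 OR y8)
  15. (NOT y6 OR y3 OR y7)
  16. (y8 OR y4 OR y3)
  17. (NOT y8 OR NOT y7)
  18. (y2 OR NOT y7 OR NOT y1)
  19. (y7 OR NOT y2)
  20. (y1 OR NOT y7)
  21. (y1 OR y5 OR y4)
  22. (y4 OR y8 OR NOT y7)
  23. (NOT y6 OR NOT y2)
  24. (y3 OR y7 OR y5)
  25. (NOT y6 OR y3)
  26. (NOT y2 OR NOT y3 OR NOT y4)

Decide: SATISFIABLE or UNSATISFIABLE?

SATISFIABLE

y6 occurs only negated in the remaining clauses — set y6 = False.
Branch on y1: take y1 = True.
Try y2 = False.
  then y7 is forced to False.
For the remaining variables, y3 = False, y4 = False, y5 = True, y8 = True works.
Every clause has at least one true literal under this assignment.
So y1=True, y2=False, y3=False, y4=False, y5=True, y6=False, y7=False, y8=True is a satisfying assignment.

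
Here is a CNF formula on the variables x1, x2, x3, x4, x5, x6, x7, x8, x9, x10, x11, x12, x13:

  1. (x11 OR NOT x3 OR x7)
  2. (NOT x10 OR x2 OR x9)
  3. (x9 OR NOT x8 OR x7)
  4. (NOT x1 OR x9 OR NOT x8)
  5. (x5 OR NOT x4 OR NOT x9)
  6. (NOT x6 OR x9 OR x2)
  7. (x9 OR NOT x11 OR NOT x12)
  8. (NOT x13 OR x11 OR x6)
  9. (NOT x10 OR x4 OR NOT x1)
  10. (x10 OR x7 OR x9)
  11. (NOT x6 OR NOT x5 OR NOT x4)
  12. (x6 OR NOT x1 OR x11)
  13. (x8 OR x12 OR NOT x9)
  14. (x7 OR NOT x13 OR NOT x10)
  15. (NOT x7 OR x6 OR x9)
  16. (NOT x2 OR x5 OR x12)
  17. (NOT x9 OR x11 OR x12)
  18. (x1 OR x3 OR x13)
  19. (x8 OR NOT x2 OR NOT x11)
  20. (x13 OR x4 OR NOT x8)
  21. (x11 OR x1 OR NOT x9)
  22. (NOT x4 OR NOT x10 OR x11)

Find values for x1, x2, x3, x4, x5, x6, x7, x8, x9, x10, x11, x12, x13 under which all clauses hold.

Set x1 = False and propagate.
For the remaining variables, x2 = True, x3 = True, x4 = False, x5 = True, x6 = True, x7 = True, x8 = True, x9 = True, x10 = False, x11 = True, x12 = False, x13 = True works.

x1=False, x2=True, x3=True, x4=False, x5=True, x6=True, x7=True, x8=True, x9=True, x10=False, x11=True, x12=False, x13=True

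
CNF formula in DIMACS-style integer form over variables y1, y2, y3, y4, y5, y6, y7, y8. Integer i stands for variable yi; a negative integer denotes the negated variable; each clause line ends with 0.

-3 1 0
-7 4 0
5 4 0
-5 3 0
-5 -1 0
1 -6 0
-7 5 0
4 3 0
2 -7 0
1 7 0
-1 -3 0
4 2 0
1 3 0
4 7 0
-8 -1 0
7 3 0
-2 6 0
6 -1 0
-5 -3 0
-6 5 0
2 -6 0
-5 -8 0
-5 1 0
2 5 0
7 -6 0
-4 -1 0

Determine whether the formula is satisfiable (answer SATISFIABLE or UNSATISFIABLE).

y1 = True:
  propagation gives y5=False, y4=True; an empty clause results — contradiction.
y1 = False:
  propagation gives y3=False; an empty clause results — contradiction.
Every branch closes, so no satisfying assignment exists.

UNSATISFIABLE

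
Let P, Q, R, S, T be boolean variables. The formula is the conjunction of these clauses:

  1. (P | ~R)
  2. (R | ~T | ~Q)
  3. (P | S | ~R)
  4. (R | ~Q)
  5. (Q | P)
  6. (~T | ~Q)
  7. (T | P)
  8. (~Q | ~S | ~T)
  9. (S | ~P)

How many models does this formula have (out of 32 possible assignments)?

5

The models are:
  P=T Q=F R=F S=T T=F
  P=T Q=F R=F S=T T=T
  P=T Q=F R=T S=T T=F
  P=T Q=F R=T S=T T=T
  P=T Q=T R=T S=T T=F
That's 5 in total.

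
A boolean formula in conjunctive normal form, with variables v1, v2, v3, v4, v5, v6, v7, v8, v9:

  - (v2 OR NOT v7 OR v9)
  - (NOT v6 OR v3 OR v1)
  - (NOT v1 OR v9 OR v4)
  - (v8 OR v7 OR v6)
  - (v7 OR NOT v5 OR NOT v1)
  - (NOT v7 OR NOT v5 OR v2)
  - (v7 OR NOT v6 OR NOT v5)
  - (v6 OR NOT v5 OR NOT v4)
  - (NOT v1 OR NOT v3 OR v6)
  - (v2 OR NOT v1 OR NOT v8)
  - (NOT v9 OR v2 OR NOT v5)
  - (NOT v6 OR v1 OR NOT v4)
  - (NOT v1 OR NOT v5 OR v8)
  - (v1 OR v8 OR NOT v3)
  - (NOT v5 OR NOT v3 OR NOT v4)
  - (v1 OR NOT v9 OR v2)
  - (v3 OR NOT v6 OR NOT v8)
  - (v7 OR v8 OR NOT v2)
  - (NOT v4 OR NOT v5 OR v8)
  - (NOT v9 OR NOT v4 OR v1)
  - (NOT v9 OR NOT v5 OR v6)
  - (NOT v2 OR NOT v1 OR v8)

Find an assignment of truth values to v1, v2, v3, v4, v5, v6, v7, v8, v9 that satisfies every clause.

v1=T, v2=T, v3=T, v4=T, v5=F, v6=T, v7=T, v8=T, v9=T

Pure literal: v5 appears only negated; assign v5 = False.
Branch on v1: take v1 = True.
The remaining clauses are satisfied by v2 = True, v3 = True, v4 = True, v6 = True, v7 = True, v8 = True, v9 = True.
Check each clause:
  1. (NOT v7 OR v9 OR v2) — v2 is true.
  2. (v1 OR NOT v6 OR v3) — v1 is true.
  3. (v9 OR v4 OR NOT v1) — v9 is true.
  4. (v8 OR v6 OR v7) — v8 is true.
  5. (NOT v1 OR v7 OR NOT v5) — NOT v5 is true.
  6. (NOT v7 OR v2 OR NOT v5) — v2 is true.
  7. (NOT v5 OR v7 OR NOT v6) — NOT v5 is true.
  8. (NOT v4 OR v6 OR NOT v5) — NOT v5 is true.
  9. (v6 OR NOT v3 OR NOT v1) — v6 is true.
  10. (NOT v1 OR v2 OR NOT v8) — v2 is true.
  11. (v2 OR NOT v5 OR NOT v9) — v2 is true.
  12. (NOT v6 OR v1 OR NOT v4) — v1 is true.
  13. (v8 OR NOT v5 OR NOT v1) — v8 is true.
  14. (v1 OR v8 OR NOT v3) — v8 is true.
  15. (NOT v4 OR NOT v5 OR NOT v3) — NOT v5 is true.
  16. (NOT v9 OR v2 OR v1) — v1 is true.
  17. (v3 OR NOT v6 OR NOT v8) — v3 is true.
  18. (v8 OR NOT v2 OR v7) — v8 is true.
  19. (v8 OR NOT v5 OR NOT v4) — v8 is true.
  20. (NOT v9 OR NOT v4 OR v1) — v1 is true.
  21. (NOT v5 OR v6 OR NOT v9) — NOT v5 is true.
  22. (v8 OR NOT v2 OR NOT v1) — v8 is true.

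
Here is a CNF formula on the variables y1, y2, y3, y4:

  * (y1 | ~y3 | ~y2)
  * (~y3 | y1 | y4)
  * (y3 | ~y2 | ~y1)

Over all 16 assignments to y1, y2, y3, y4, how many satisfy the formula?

11

Case analysis on y1 and y3:
  y1=1, y3=1: remaining (y2,y4) ∈ {(0,0); (0,1); (1,0); (1,1)} — 4.
  y1=1, y3=0: remaining (y2,y4) ∈ {(0,0); (0,1)} — 2.
  y1=0, y3=1: remaining (y2,y4) ∈ {(0,1)} — 1.
  y1=0, y3=0: remaining (y2,y4) ∈ {(0,0); (0,1); (1,0); (1,1)} — 4.
Total: 4 + 2 + 1 + 4 = 11.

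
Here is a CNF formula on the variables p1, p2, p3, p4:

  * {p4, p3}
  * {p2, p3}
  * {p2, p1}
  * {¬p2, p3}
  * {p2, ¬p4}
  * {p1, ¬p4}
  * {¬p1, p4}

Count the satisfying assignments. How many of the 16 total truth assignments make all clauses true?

2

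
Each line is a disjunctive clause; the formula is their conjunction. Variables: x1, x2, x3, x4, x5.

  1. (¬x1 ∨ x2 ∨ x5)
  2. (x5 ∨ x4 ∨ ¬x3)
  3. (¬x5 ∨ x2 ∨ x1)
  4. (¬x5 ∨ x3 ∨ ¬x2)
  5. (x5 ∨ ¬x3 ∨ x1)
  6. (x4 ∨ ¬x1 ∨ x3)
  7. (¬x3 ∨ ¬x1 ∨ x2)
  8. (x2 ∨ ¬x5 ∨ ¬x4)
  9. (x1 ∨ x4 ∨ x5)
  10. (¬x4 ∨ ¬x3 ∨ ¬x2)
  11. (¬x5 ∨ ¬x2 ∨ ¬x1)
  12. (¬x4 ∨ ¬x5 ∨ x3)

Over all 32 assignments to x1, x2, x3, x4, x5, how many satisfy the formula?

The models are:
  x1=0 x2=0 x3=0 x4=1 x5=0
  x1=0 x2=1 x3=0 x4=1 x5=0
  x1=0 x2=1 x3=1 x4=0 x5=1
  x1=1 x2=1 x3=0 x4=1 x5=0
That's 4 in total.

4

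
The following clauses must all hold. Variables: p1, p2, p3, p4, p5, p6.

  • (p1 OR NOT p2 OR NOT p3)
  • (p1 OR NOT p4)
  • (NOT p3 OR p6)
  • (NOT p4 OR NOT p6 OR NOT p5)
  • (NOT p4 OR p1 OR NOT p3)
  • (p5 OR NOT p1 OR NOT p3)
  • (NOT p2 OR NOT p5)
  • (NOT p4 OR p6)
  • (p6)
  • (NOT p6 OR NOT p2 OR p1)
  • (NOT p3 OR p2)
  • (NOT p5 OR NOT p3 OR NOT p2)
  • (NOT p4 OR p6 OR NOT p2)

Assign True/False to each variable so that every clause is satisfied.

p1 = 1  p2 = 0  p3 = 0  p4 = 0  p5 = 0  p6 = 1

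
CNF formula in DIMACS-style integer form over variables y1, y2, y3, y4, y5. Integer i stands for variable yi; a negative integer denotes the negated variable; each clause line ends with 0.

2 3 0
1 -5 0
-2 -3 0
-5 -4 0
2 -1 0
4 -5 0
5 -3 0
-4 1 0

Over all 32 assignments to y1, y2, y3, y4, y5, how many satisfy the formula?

3

The models are:
  y1=F y2=T y3=F y4=F y5=F
  y1=T y2=T y3=F y4=F y5=F
  y1=T y2=T y3=F y4=T y5=F
Count: 3.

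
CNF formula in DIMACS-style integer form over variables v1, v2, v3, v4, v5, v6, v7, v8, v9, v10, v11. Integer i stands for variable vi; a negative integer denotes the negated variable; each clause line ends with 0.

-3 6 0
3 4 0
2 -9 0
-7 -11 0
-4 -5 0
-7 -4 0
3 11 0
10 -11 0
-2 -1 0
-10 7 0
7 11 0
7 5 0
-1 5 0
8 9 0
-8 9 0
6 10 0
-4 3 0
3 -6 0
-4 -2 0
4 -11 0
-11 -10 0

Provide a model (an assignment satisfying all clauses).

v1=F  v2=T  v3=T  v4=F  v5=T  v6=T  v7=T  v8=T  v9=T  v10=T  v11=F

v1 occurs only negated in the remaining clauses — set v1 = False.
Set v2 = True and propagate.
  then v4 is forced to False.
  then v3 is forced to True.
  then v6 is forced to True.
  then v11 is forced to False.
  then v7 is forced to True.
Try v8 = True.
  then v9 is forced to True.
v5, v10 are now unconstrained; take v5 = True, v10 = True.
Every clause has at least one true literal under this assignment.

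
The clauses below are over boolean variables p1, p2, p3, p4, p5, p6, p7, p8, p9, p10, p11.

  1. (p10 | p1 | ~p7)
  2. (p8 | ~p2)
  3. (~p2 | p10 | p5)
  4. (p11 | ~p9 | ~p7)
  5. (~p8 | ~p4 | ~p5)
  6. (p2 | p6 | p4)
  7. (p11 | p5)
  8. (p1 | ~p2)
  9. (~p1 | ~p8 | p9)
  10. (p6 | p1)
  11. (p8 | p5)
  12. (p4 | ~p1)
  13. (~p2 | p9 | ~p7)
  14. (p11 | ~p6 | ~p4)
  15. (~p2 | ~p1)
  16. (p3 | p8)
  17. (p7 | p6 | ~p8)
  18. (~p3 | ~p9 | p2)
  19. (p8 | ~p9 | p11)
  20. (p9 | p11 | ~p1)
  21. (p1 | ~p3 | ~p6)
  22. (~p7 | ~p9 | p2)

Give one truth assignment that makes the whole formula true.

p1=1, p2=0, p3=1, p4=1, p5=1, p6=1, p7=1, p8=0, p9=0, p10=0, p11=1

Pure literal: p11 appears only positively; assign p11 = True.
Branch on p1: take p1 = True.
  then p4 is forced to True.
  then p2 is forced to False.
Set p3 = True and propagate.
  then p9 is forced to False.
  then p8 is forced to False.
  then p5 is forced to True.
p6, p7, p10 are now unconstrained; take p6 = True, p7 = True, p10 = False.
Every clause has at least one true literal under this assignment.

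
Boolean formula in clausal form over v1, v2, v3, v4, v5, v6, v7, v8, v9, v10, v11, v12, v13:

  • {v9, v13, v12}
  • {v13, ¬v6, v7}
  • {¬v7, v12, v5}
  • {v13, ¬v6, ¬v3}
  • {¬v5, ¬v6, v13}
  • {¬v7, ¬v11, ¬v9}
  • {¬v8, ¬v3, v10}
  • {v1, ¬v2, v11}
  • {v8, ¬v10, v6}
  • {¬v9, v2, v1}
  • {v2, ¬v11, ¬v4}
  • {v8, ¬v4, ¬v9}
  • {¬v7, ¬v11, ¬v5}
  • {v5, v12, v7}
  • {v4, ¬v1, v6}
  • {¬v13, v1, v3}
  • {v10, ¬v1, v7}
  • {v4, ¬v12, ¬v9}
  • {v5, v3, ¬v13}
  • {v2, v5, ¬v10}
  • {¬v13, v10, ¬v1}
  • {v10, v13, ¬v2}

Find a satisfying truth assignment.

v1=True, v2=True, v3=True, v4=False, v5=True, v6=True, v7=False, v8=True, v9=False, v10=True, v11=False, v12=True, v13=True

Set v1 = True and propagate.
Branch on v2: take v2 = True.
For the remaining variables, v3 = True, v4 = False, v5 = True, v6 = True, v7 = False, v8 = True, v9 = False, v10 = True, v11 = False, v12 = True, v13 = True works.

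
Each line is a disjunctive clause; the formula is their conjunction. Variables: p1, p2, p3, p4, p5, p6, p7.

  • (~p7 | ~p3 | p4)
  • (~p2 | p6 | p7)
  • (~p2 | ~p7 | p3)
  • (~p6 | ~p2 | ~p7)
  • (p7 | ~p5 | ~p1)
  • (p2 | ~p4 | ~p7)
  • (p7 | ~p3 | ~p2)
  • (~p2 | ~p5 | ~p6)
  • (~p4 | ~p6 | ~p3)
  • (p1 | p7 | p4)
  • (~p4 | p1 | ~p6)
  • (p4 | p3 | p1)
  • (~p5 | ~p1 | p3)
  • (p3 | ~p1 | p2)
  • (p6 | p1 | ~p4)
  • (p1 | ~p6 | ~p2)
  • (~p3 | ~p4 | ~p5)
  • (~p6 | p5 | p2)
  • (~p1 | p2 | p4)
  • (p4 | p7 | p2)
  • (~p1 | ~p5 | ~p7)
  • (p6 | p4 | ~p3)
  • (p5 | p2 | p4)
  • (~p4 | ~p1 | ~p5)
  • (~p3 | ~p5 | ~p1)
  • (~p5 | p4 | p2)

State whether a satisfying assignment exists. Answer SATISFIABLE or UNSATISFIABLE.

SATISFIABLE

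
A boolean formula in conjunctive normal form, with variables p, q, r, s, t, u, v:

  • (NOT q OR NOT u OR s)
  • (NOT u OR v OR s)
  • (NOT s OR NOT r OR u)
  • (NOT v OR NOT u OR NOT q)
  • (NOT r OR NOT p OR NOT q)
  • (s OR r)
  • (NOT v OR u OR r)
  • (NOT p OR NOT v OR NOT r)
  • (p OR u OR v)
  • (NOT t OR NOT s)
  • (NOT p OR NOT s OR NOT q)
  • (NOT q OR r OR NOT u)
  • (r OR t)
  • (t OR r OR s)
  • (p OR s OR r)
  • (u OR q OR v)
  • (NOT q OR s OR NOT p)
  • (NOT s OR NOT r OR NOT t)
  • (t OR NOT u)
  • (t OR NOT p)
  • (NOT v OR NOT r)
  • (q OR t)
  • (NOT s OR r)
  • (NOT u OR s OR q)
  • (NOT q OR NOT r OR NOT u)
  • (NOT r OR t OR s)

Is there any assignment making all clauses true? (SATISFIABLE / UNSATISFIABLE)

r = True:
  s = True:
    propagation gives u=True, t=False; an empty clause results — contradiction.
  s = False:
    propagation gives u=False, p=True, q=False; an empty clause results — contradiction.
r = False:
  propagation gives s=True; an empty clause results — contradiction.
Every branch closes, so no satisfying assignment exists.

UNSATISFIABLE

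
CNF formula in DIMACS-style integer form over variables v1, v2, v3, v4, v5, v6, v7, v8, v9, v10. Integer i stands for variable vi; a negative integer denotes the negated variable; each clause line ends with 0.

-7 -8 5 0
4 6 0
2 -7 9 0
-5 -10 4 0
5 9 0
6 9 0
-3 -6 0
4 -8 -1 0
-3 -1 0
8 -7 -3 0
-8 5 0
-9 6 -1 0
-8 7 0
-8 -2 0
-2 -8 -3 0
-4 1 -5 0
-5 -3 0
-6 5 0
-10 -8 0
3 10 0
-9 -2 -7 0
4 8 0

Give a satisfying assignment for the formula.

Try v1 = False.
Set v2 = False and propagate.
Branch on v3: take v3 = True.
  then v6 is forced to False.
  then v4 is forced to True.
  then v9 is forced to True.
  then v5 is forced to False.
  then v8 is forced to False.
  then v7 is forced to False.
v10 is now unconstrained; take v10 = True.
Every clause has at least one true literal under this assignment.
Check each clause:
  1. (v5 OR NOT v8 OR NOT v7) — NOT v8 is true.
  2. (v6 OR v4) — v4 is true.
  3. (v9 OR v2 OR NOT v7) — NOT v7 is true.
  4. (v4 OR NOT v5 OR NOT v10) — NOT v5 is true.
  5. (v5 OR v9) — v9 is true.
  6. (v9 OR v6) — v9 is true.
  7. (NOT v6 OR NOT v3) — NOT v6 is true.
  8. (NOT v1 OR NOT v8 OR v4) — NOT v8 is true.
  9. (NOT v3 OR NOT v1) — NOT v1 is true.
  10. (v8 OR NOT v3 OR NOT v7) — NOT v7 is true.
  11. (v5 OR NOT v8) — NOT v8 is true.
  12. (v6 OR NOT v9 OR NOT v1) — NOT v1 is true.
  13. (NOT v8 OR v7) — NOT v8 is true.
  14. (NOT v2 OR NOT v8) — NOT v8 is true.
  15. (NOT v2 OR NOT v3 OR NOT v8) — NOT v8 is true.
  16. (v1 OR NOT v5 OR NOT v4) — NOT v5 is true.
  17. (NOT v5 OR NOT v3) — NOT v5 is true.
  18. (NOT v6 OR v5) — NOT v6 is true.
  19. (NOT v10 OR NOT v8) — NOT v8 is true.
  20. (v10 OR v3) — v10 is true.
  21. (NOT v2 OR NOT v9 OR NOT v7) — NOT v7 is true.
  22. (v8 OR v4) — v4 is true.

v1 = F, v2 = F, v3 = T, v4 = T, v5 = F, v6 = F, v7 = F, v8 = F, v9 = T, v10 = T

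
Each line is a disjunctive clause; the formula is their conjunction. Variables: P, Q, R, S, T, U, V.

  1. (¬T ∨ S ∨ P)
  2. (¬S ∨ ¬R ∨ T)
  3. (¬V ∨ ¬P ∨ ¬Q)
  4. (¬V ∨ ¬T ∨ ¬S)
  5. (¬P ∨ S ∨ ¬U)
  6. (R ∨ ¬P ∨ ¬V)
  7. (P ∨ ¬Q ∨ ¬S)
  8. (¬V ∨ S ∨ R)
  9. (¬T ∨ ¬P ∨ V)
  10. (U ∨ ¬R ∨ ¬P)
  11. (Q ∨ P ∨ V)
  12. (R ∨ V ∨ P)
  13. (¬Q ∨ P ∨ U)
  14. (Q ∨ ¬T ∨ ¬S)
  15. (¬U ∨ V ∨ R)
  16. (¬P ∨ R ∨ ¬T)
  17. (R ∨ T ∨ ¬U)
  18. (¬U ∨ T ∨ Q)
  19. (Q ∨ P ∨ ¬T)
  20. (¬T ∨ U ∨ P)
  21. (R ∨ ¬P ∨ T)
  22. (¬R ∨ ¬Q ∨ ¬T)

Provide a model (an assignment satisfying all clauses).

P=0, Q=0, R=0, S=1, T=0, U=0, V=1

Set P = False and propagate.
The remaining clauses are satisfied by Q = False, R = False, S = True, T = False, U = False, V = True.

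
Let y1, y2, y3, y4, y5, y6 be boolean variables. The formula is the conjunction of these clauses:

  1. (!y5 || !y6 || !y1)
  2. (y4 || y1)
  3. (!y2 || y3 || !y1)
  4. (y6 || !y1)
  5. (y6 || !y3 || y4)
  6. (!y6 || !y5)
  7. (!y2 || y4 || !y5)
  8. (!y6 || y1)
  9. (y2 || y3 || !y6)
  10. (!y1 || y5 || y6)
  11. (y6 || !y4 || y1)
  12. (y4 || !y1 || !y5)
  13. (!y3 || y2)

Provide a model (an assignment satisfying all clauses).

y1=T  y2=T  y3=T  y4=T  y5=F  y6=T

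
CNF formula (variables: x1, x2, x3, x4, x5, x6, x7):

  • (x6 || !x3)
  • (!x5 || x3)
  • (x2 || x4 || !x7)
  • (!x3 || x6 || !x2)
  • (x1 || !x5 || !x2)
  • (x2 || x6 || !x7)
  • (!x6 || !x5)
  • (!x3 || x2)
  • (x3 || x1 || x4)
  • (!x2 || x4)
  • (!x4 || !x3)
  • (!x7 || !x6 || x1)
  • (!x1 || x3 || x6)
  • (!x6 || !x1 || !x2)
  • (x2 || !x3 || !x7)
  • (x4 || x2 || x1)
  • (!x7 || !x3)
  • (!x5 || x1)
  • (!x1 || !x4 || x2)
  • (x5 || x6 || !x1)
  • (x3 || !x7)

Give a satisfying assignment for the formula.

x7 occurs only negated in the remaining clauses — set x7 = False.
Set x1 = False and propagate.
  then x5 is forced to False.
For the remaining variables, x2 = False, x3 = False, x4 = True, x6 = False works.

x1=F, x2=F, x3=F, x4=T, x5=F, x6=F, x7=F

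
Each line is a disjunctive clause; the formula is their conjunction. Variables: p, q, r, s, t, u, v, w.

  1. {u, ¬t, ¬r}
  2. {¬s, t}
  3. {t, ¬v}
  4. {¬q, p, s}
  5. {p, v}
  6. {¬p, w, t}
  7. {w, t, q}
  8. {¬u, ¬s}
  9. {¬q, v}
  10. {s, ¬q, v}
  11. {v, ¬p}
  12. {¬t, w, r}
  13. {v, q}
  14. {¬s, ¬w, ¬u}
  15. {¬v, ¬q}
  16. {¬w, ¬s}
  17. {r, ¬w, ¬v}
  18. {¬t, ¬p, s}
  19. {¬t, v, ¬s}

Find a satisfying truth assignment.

p=False  q=False  r=True  s=False  t=True  u=True  v=True  w=True

Check each clause:
  1. {u, ¬t, ¬r} — u is true.
  2. {t, ¬s} — ¬s is true.
  3. {¬v, t} — t is true.
  4. {s, ¬q, p} — ¬q is true.
  5. {p, v} — v is true.
  6. {¬p, t, w} — w is true.
  7. {t, q, w} — w is true.
  8. {¬u, ¬s} — ¬s is true.
  9. {¬q, v} — ¬q is true.
  10. {¬q, v, s} — ¬q is true.
  11. {¬p, v} — ¬p is true.
  12. {w, r, ¬t} — r is true.
  13. {v, q} — v is true.
  14. {¬u, ¬s, ¬w} — ¬s is true.
  15. {¬q, ¬v} — ¬q is true.
  16. {¬s, ¬w} — ¬s is true.
  17. {¬v, r, ¬w} — r is true.
  18. {s, ¬t, ¬p} — ¬p is true.
  19. {v, ¬s, ¬t} — ¬s is true.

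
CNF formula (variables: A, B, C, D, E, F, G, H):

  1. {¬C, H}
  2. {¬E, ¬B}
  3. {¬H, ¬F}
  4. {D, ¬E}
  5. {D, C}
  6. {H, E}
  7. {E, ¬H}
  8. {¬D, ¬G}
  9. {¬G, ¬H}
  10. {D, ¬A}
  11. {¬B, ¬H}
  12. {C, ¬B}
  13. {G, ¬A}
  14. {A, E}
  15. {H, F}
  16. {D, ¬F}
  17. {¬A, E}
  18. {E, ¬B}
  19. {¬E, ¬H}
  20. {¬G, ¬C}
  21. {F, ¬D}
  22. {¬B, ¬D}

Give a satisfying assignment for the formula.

B occurs only negated in the remaining clauses — set B = False.
Set A = False and propagate.
  then E is forced to True.
  then D is forced to True.
  then G is forced to False.
  then H is forced to False.
  then C is forced to False.
  then F is forced to True.
Every clause has at least one true literal under this assignment.
Check each clause:
  1. {¬C, H} — ¬C is true.
  2. {¬B, ¬E} — ¬B is true.
  3. {¬F, ¬H} — ¬H is true.
  4. {D, ¬E} — D is true.
  5. {D, C} — D is true.
  6. {E, H} — E is true.
  7. {E, ¬H} — ¬H is true.
  8. {¬D, ¬G} — ¬G is true.
  9. {¬H, ¬G} — ¬H is true.
  10. {¬A, D} — D is true.
  11. {¬H, ¬B} — ¬H is true.
  12. {C, ¬B} — ¬B is true.
  13. {¬A, G} — ¬A is true.
  14. {A, E} — E is true.
  15. {F, H} — F is true.
  16. {¬F, D} — D is true.
  17. {¬A, E} — E is true.
  18. {¬B, E} — E is true.
  19. {¬H, ¬E} — ¬H is true.
  20. {¬G, ¬C} — ¬G is true.
  21. {¬D, F} — F is true.
  22. {¬D, ¬B} — ¬B is true.

A=False  B=False  C=False  D=True  E=True  F=True  G=False  H=False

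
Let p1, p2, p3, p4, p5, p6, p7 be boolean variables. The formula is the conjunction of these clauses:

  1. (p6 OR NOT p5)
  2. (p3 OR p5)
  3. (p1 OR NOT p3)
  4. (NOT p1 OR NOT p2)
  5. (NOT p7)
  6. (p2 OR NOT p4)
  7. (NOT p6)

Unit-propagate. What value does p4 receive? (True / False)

False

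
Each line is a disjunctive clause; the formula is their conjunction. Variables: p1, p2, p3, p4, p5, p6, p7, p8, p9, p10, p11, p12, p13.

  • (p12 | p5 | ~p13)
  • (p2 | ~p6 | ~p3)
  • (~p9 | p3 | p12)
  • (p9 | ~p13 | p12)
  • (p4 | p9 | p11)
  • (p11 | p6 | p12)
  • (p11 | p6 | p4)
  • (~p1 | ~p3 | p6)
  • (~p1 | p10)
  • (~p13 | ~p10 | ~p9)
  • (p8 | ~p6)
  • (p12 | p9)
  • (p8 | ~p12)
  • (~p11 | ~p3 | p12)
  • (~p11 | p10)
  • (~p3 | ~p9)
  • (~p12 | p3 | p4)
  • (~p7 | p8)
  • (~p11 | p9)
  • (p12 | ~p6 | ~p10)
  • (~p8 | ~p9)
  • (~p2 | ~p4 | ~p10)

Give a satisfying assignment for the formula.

p1 = False, p2 = True, p3 = True, p4 = True, p5 = True, p6 = False, p7 = True, p8 = True, p9 = False, p10 = False, p11 = False, p12 = True, p13 = True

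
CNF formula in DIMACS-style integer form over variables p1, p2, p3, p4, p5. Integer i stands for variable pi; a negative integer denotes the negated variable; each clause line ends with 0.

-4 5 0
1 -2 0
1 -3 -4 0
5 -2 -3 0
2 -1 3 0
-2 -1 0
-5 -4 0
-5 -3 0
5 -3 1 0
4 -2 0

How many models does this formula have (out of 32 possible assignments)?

3

Satisfying assignments:
  p1=F p2=F p3=F p4=F p5=F
  p1=F p2=F p3=F p4=F p5=T
  p1=T p2=F p3=T p4=F p5=F
Count: 3.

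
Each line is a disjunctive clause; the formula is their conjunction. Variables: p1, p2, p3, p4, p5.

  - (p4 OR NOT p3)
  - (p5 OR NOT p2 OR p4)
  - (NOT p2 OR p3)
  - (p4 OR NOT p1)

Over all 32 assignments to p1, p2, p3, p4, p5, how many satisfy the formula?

14

Split on p4, then p2.
  p4=T, p2=T: remaining (p1,p3,p5) ∈ {(F,T,F); (F,T,T); (T,T,F); (T,T,T)} — 4.
  p4=T, p2=F: p1, p3, p5 free → 2^3 = 8.
  p4=F, p2=T: a clause becomes empty — 0.
  p4=F, p2=F: remaining (p1,p3,p5) ∈ {(F,F,F); (F,F,T)} — 2.
Total: 4 + 8 + 0 + 2 = 14.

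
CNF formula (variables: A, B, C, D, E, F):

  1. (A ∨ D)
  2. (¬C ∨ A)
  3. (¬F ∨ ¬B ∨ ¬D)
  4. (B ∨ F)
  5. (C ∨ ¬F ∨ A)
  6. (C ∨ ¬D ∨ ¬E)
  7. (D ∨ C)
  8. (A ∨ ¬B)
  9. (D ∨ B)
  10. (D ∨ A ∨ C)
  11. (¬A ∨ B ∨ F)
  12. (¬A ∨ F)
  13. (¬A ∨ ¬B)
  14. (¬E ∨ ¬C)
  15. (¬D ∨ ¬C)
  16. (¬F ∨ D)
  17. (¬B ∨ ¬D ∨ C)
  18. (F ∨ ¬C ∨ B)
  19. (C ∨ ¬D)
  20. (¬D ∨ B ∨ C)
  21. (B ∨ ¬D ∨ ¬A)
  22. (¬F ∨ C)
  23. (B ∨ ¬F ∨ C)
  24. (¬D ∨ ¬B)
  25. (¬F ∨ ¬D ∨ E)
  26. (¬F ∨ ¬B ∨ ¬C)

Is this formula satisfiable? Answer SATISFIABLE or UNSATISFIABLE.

C = True:
  propagation gives A=True, F=True, B=False, D=True; an empty clause results — contradiction.
C = False:
  propagation gives D=True; an empty clause results — contradiction.
Every branch closes, so no satisfying assignment exists.

UNSATISFIABLE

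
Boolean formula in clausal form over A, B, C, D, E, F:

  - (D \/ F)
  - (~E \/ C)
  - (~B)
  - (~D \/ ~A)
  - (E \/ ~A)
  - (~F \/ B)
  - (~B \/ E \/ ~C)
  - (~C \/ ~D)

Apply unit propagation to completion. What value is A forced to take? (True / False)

False

Unit clause (~B) sets B = False.
From (B \/ ~F) and B = False: F = False.
From (F \/ D) and F = False: D = True.
(~D \/ ~A): since D = True, the clause reduces to (~A). A = False.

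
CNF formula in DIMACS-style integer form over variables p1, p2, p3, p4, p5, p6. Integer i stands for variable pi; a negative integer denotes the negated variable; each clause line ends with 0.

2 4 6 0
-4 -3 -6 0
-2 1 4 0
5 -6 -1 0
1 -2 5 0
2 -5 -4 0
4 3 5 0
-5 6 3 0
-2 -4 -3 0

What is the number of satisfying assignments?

17

Split on p4, then p2.
  p4=1, p2=1: remaining (p1,p3,p5,p6) ∈ {(0,0,1,1); (1,0,0,0); (1,0,1,1)} — 3.
  p4=1, p2=0: 5 of the 16 assignments to (p1,p3,p5,p6) work.
  p4=0, p2=1: remaining (p1,p3,p5,p6) ∈ {(1,0,1,1); (1,1,0,0); (1,1,1,0); (1,1,1,1)} — 4.
  p4=0, p2=0: 5 of the 16 assignments to (p1,p3,p5,p6) work.
Total: 3 + 5 + 4 + 5 = 17.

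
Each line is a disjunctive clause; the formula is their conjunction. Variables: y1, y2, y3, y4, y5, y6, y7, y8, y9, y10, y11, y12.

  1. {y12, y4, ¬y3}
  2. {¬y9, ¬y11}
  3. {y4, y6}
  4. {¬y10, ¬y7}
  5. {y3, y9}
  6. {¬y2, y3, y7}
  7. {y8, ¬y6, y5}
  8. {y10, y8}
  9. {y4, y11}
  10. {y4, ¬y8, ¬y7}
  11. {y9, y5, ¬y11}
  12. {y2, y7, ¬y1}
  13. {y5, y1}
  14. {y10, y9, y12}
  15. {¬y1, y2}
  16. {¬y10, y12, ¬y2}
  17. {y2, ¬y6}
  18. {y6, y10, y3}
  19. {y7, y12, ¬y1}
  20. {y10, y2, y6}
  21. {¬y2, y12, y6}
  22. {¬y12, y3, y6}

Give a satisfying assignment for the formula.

y1=True  y2=True  y3=False  y4=True  y5=False  y6=True  y7=True  y8=True  y9=True  y10=False  y11=False  y12=True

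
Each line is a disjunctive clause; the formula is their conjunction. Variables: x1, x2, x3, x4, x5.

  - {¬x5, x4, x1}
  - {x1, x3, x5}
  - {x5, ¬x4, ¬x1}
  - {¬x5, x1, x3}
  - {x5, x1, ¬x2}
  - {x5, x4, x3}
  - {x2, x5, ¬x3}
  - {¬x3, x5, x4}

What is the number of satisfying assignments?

10

Case analysis on x5 and x1:
  x5=1, x1=1: x2, x3, x4 free → 2^3 = 8.
  x5=1, x1=0: remaining (x2,x3,x4) ∈ {(0,1,1); (1,1,1)} — 2.
  x5=0, x1=1: a clause becomes empty — 0.
  x5=0, x1=0: a clause becomes empty — 0.
Total: 8 + 2 + 0 + 0 = 10.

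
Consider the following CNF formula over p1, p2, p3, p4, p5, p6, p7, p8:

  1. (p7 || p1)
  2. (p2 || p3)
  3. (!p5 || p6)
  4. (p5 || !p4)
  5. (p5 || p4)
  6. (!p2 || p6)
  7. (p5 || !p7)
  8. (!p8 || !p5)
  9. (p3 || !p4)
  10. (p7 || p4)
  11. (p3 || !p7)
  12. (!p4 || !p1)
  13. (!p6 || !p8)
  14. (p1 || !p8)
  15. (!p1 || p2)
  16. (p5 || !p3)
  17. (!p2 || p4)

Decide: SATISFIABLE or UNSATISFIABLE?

SATISFIABLE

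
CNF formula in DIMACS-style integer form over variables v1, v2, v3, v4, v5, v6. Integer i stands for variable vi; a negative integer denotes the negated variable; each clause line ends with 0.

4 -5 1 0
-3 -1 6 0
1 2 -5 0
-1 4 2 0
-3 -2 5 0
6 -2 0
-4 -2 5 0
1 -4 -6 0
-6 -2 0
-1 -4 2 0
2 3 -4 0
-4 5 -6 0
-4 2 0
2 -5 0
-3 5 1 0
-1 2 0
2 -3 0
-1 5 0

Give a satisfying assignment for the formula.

Set v1 = False and propagate.
For the remaining variables, v2 = False, v3 = False, v4 = False, v5 = False, v6 = True works.

v1 = False  v2 = False  v3 = False  v4 = False  v5 = False  v6 = True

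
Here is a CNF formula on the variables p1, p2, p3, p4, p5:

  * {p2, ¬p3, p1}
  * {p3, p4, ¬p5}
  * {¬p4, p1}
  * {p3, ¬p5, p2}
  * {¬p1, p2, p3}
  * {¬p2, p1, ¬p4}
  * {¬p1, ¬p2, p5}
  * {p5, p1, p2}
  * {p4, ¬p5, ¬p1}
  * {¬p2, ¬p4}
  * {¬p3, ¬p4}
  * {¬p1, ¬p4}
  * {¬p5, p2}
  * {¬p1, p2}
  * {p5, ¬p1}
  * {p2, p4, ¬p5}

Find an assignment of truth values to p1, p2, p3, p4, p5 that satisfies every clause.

p1 = F  p2 = T  p3 = T  p4 = F  p5 = T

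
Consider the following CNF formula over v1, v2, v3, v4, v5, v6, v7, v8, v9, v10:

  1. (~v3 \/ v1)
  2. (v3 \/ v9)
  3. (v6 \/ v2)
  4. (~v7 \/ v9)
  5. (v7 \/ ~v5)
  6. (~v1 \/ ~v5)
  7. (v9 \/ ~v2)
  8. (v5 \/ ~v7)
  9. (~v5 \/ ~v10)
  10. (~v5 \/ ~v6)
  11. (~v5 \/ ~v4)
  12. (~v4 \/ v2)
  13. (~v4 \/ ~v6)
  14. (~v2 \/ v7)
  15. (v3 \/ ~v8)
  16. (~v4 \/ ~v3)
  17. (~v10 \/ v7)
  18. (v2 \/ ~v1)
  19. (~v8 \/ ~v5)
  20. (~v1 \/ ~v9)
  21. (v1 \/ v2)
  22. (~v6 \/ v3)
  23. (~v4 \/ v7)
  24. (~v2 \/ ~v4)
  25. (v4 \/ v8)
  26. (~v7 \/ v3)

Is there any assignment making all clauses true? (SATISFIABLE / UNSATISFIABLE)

UNSATISFIABLE

v2 = True:
  propagation gives v9=True, v7=True, v5=True, v1=False; an empty clause results — contradiction.
v2 = False:
  propagation gives v6=True, v5=False, v7=False, v4=False; an empty clause results — contradiction.
Every branch closes, so no satisfying assignment exists.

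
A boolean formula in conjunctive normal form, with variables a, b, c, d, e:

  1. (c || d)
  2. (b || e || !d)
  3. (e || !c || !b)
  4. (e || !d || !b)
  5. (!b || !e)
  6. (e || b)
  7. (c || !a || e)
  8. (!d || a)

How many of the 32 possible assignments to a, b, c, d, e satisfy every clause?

4

The models are:
  a=F b=F c=T d=F e=T
  a=T b=F c=F d=T e=T
  a=T b=F c=T d=F e=T
  a=T b=F c=T d=T e=T
That's 4 in total.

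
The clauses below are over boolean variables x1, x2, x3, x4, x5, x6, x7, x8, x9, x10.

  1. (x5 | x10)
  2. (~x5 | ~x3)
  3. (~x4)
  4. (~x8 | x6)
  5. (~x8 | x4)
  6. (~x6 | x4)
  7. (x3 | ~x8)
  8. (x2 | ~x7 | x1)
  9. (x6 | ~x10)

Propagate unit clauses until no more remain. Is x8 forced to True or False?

(~x4) stands alone — x4 = False.
(~x8 | x4): since x4 = False, the clause reduces to (~x8). x8 = False.

False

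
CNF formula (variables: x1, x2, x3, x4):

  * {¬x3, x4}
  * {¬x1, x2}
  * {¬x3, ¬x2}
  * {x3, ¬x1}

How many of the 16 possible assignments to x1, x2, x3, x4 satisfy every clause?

Satisfying assignments:
  x1=F x2=F x3=F x4=F
  x1=F x2=F x3=F x4=T
  x1=F x2=F x3=T x4=T
  x1=F x2=T x3=F x4=F
  x1=F x2=T x3=F x4=T
That's 5 in total.

5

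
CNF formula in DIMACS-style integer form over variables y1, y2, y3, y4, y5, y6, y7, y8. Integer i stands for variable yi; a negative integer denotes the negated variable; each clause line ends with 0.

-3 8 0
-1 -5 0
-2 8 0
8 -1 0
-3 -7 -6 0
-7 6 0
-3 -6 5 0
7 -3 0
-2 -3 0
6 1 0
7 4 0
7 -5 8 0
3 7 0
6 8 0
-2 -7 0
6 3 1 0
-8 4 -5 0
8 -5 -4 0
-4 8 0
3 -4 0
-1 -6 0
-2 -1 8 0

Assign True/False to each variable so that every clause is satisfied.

Pure literal: y2 appears only negated; assign y2 = False.
Try y1 = False.
  then y6 is forced to True.
Branch on y3: take y3 = False.
  then y7 is forced to True.
  then y4 is forced to False.
Set y5 = False and propagate.
y8 is now unconstrained; take y8 = True.

y1=F, y2=F, y3=F, y4=F, y5=F, y6=T, y7=T, y8=T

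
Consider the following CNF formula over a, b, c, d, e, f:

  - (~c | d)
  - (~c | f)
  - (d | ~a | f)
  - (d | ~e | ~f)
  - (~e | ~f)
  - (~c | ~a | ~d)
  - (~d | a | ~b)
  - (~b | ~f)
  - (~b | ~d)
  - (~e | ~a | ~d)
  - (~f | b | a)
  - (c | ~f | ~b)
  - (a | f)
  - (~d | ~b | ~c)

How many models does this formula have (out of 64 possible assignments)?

The models are:
  a=1 b=0 c=0 d=0 e=0 f=1
  a=1 b=0 c=0 d=1 e=0 f=0
  a=1 b=0 c=0 d=1 e=0 f=1
That's 3 in total.

3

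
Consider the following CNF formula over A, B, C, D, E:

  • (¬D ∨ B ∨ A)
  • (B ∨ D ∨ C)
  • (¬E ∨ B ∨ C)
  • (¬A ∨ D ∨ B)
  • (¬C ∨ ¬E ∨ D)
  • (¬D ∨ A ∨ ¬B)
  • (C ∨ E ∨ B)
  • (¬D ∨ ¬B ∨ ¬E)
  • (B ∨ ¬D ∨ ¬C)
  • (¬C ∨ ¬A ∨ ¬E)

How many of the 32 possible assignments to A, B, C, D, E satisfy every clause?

9

Split on B, then D.
  B=T, D=T: remaining (A,C,E) ∈ {(T,F,F); (T,T,F)} — 2.
  B=T, D=F: A free; 3 ways for (C,E) × 2^1 = 6.
  B=F, D=T: a clause becomes empty — 0.
  B=F, D=F: remaining (A,C,E) ∈ {(F,T,F)} — 1.
Total: 2 + 6 + 0 + 1 = 9.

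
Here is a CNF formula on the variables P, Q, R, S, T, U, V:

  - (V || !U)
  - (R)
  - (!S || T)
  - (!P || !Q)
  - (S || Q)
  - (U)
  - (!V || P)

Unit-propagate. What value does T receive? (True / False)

(R) is a unit clause: R = True.
Unit clause (U) sets U = True.
From (!U || V) and U = True: V = True.
From (P || !V) and V = True: P = True.
(!Q || !P): since P = True, the clause reduces to (!Q). Q = False.
In (S || Q), Q is now false; S must hold, so S = True.
From (T || !S) and S = True: T = True.

True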